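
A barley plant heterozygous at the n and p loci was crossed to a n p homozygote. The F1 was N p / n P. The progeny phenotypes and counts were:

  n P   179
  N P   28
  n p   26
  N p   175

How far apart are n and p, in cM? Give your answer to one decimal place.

The recombinant classes are N P and n p: 28 + 26 = 54.
Recombination frequency = 54/408 = 0.1324 ≈ 13.2%, i.e. 13.2 cM.

13.2 cM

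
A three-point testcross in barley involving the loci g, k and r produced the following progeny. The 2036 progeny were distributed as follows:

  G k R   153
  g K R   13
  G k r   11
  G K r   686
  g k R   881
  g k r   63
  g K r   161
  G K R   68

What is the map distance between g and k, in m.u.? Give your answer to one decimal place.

The two most frequent reciprocal classes, g k R and G K r, are the parental types, so the F1 was g k R / G K r.
The two rarest classes, g K R and G k r, are the double crossovers. Comparing them with the parentals, only the k allele has switched, so k is the middle locus and the order is g – k – r.
Crossovers in the g–k interval produce the single-crossover classes G k R and g K r (153 + 161 = 314) plus the double crossovers (24).
RF(g–k) = (314 + 24) / 2036 = 338/2036 = 0.1660 → 16.6 m.u.

16.6 m.u.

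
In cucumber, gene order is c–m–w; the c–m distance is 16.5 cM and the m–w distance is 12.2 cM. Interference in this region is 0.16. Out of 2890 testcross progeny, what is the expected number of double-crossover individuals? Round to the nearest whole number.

49

Map distances give recombination frequencies of 0.165 and 0.122 for the two intervals.
With interference 0.16 (so coincidence = 0.84), expected double-crossover frequency = 0.165 × 0.122 × 0.84 = 0.01691.
Expected number = 0.01691 × 2890 = 48.87 ≈ 49.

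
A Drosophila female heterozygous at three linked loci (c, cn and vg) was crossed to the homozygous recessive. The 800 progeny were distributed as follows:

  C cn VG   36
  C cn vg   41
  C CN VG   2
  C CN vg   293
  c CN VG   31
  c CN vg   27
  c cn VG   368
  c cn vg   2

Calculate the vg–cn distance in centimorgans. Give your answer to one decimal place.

The two most frequent reciprocal classes, c cn VG and C CN vg, are the parental types, so the F1 was c cn VG / C CN vg.
The two rarest classes, c cn vg and C CN VG, are the double crossovers. Comparing them with the parentals, only the vg allele has switched, so vg is the middle locus and the order is c – vg – cn.
Crossovers in the vg–cn interval produce the single-crossover classes c CN VG and C cn vg (31 + 41 = 72) plus the double crossovers (4).
RF(vg–cn) = (72 + 4) / 800 = 76/800 = 0.0950 → 9.5 centimorgans.

9.5 centimorgans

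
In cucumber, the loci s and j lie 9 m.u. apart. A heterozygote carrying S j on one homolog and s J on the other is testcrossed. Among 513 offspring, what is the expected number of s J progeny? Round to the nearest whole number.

233

A map distance of 9 m.u. corresponds to a recombination frequency of 0.090.
The F1 is S j / s J, so s J is a parental gamete class with expected frequency (1 − r)/2 = 0.910/2 = 0.4550.
Expected number = 0.4550 × 513 = 233.42 ≈ 233.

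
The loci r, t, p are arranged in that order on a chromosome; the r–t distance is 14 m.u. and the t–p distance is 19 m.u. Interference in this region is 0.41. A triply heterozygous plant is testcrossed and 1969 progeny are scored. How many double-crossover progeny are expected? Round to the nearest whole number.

31

Map distances give recombination frequencies of 0.140 and 0.190 for the two intervals.
With interference 0.41 (so coincidence = 0.59), expected double-crossover frequency = 0.140 × 0.190 × 0.59 = 0.01569.
Expected number = 0.01569 × 1969 = 30.90 ≈ 31.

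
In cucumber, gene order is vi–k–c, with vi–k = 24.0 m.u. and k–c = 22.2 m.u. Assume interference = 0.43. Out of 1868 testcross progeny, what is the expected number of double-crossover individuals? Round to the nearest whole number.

57

Map distances give recombination frequencies of 0.240 and 0.222 for the two intervals.
With interference 0.43 (so coincidence = 0.57), expected double-crossover frequency = 0.240 × 0.222 × 0.57 = 0.03037.
Expected number = 0.03037 × 1868 = 56.73 ≈ 57.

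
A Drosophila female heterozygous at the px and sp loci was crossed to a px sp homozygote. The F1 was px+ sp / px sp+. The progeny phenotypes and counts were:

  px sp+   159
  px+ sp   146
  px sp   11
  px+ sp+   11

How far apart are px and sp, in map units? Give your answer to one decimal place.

The recombinant classes are px+ sp+ and px sp: 11 + 11 = 22.
Recombination frequency = 22/327 = 0.0673 ≈ 6.7%, i.e. 6.7 map units.

6.7 map units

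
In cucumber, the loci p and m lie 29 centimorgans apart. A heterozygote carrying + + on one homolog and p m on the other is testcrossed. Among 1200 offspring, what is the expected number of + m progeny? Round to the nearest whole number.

174

A map distance of 29 centimorgans corresponds to a recombination frequency of 0.290.
The F1 is + + / p m, so + m is a recombinant gamete class with expected frequency r/2 = 0.290/2 = 0.1450.
Expected number = 0.1450 × 1200 = 174.00 ≈ 174.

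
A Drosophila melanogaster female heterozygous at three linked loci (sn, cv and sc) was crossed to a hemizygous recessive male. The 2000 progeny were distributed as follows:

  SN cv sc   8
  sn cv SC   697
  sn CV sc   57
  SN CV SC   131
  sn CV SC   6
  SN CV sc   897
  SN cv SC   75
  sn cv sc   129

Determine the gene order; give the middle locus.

The two most frequent reciprocal classes, sn cv SC and SN CV sc, are the parental types, so the F1 was sn cv SC / SN CV sc.
The two rarest classes, sn CV SC and SN cv sc, are the double crossovers. Comparing them with the parentals, only the cv allele has switched, so cv is the middle locus and the order is sn – cv – sc.

cv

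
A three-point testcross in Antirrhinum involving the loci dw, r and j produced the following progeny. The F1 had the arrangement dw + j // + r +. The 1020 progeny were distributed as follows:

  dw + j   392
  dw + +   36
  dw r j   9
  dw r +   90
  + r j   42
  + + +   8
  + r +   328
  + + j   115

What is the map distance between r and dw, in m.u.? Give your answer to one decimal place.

21.8 m.u.

The two rarest classes, dw r j and + + +, are the double crossovers. Comparing them with the parentals, only the r allele has switched, so r is the middle locus and the order is j – r – dw.
Crossovers in the r–dw interval produce the single-crossover classes + + j and dw r + (115 + 90 = 205) plus the double crossovers (17).
RF(r–dw) = (205 + 17) / 1020 = 222/1020 = 0.2176 → 21.8 m.u.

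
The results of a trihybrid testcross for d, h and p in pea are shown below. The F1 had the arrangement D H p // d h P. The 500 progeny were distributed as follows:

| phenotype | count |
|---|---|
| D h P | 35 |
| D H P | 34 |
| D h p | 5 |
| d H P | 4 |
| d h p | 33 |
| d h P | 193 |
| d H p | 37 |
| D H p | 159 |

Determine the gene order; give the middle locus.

h

The two rarest classes, D h p and d H P, are the double crossovers. Comparing them with the parentals, only the h allele has switched, so h is the middle locus and the order is d – h – p.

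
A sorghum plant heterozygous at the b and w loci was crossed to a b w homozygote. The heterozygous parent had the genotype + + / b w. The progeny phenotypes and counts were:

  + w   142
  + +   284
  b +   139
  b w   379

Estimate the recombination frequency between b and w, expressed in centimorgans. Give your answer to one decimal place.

The recombinant classes are + w and b +: 142 + 139 = 281.
Recombination frequency = 281/944 = 0.2977 ≈ 29.8%, i.e. 29.8 centimorgans.

29.8 centimorgans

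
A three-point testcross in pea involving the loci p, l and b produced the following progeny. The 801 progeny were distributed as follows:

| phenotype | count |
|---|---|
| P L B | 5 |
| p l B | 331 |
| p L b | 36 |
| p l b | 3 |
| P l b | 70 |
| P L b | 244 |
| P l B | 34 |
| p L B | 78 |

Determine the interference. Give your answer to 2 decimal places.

The two most frequent reciprocal classes, P L b and p l B, are the parental types, so the F1 was P L b / p l B.
The two rarest classes, P L B and p l b, are the double crossovers. Comparing them with the parentals, only the b allele has switched, so b is the middle locus and the order is p – b – l.
p–b: (70 + 8)/801 = 0.0974; b–l: (148 + 8)/801 = 0.1948.
Expected DCO frequency = 0.0974 × 0.1948 ≈ 0.01897; observed = 8/801 ≈ 0.00999.
Coefficient of coincidence = 0.00999/0.01897 ≈ 0.53; interference = 1 − 0.53 = 0.47.

0.47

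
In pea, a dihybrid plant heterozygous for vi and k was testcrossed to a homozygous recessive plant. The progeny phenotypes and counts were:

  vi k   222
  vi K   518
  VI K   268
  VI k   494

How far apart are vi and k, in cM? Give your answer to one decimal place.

32.6 cM

The two most frequent classes, VI k (494) and vi K (518), are the parental types, so the F1 was VI k / vi K.
The recombinant classes are VI K and vi k: 268 + 222 = 490.
Recombination frequency = 490/1502 = 0.3262 ≈ 32.6%, i.e. 32.6 cM.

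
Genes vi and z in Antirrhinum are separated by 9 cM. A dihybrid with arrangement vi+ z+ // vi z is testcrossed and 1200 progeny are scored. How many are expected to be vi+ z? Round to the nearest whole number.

A map distance of 9 cM corresponds to a recombination frequency of 0.090.
The F1 is vi+ z+ / vi z, so vi+ z is a recombinant gamete class with expected frequency r/2 = 0.090/2 = 0.0450.
Expected number = 0.0450 × 1200 = 54.00 ≈ 54.

54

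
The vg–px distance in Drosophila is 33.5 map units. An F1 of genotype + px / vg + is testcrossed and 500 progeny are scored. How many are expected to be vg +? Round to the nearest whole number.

A map distance of 33.5 map units corresponds to a recombination frequency of 0.335.
The F1 is + px / vg +, so vg + is a parental gamete class with expected frequency (1 − r)/2 = 0.665/2 = 0.3325.
Expected number = 0.3325 × 500 = 166.25 ≈ 166.

166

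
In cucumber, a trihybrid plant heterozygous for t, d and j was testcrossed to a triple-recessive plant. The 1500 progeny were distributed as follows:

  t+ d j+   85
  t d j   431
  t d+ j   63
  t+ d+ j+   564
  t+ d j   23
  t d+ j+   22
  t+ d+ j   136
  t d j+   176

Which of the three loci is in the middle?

t

The two most frequent reciprocal classes, t d j and t+ d+ j+, are the parental types, so the F1 was t d j / t+ d+ j+.
The two rarest classes, t+ d j and t d+ j+, are the double crossovers. Comparing them with the parentals, only the t allele has switched, so t is the middle locus and the order is j – t – d.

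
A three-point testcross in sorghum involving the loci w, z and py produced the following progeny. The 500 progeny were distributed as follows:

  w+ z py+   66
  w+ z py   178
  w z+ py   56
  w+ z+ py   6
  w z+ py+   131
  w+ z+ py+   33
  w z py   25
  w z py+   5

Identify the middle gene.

z

The two most frequent reciprocal classes, w+ z py and w z+ py+, are the parental types, so the F1 was w+ z py / w z+ py+.
The two rarest classes, w+ z+ py and w z py+, are the double crossovers. Comparing them with the parentals, only the z allele has switched, so z is the middle locus and the order is py – z – w.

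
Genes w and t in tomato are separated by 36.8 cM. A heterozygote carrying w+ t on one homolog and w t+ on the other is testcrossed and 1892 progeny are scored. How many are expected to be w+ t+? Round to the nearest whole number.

A map distance of 36.8 cM corresponds to a recombination frequency of 0.368.
The F1 is w+ t / w t+, so w+ t+ is a recombinant gamete class with expected frequency r/2 = 0.368/2 = 0.1840.
Expected number = 0.1840 × 1892 = 348.13 ≈ 348.

348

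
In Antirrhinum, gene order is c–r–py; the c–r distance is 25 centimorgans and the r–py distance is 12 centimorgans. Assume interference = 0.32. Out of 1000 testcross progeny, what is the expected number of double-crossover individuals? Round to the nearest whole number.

20

Map distances give recombination frequencies of 0.250 and 0.120 for the two intervals.
With interference 0.32 (so coincidence = 0.68), expected double-crossover frequency = 0.250 × 0.120 × 0.68 = 0.02040.
Expected number = 0.02040 × 1000 = 20.40 ≈ 20.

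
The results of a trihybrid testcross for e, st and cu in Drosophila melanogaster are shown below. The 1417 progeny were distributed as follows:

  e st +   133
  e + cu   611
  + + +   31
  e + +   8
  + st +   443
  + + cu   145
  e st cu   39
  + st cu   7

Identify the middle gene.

cu

The two most frequent reciprocal classes, + st + and e + cu, are the parental types, so the F1 was + st + / e + cu.
The two rarest classes, + st cu and e + +, are the double crossovers. Comparing them with the parentals, only the cu allele has switched, so cu is the middle locus and the order is st – cu – e.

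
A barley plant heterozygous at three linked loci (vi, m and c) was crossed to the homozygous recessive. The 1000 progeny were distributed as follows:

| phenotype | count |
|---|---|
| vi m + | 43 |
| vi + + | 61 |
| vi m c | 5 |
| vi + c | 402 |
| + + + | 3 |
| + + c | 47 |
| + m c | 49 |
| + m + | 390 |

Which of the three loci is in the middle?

m

The two most frequent reciprocal classes, + m + and vi + c, are the parental types, so the F1 was + m + / vi + c.
The two rarest classes, + + + and vi m c, are the double crossovers. Comparing them with the parentals, only the m allele has switched, so m is the middle locus and the order is vi – m – c.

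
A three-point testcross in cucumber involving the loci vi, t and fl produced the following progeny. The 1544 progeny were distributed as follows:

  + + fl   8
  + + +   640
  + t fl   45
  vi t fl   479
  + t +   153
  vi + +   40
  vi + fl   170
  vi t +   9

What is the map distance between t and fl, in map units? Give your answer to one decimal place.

22.0 map units

The two most frequent reciprocal classes, vi t fl and + + +, are the parental types, so the F1 was vi t fl / + + +.
The two rarest classes, vi t + and + + fl, are the double crossovers. Comparing them with the parentals, only the fl allele has switched, so fl is the middle locus and the order is t – fl – vi.
Crossovers in the t–fl interval produce the single-crossover classes vi + fl and + t + (170 + 153 = 323) plus the double crossovers (17).
RF(t–fl) = (323 + 17) / 1544 = 340/1544 = 0.2202 → 22.0 map units.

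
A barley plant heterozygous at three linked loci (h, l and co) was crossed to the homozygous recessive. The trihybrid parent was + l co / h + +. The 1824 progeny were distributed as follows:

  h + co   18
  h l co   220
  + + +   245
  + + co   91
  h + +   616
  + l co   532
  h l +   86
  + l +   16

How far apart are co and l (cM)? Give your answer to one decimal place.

The two rarest classes, + l + and h + co, are the double crossovers. Comparing them with the parentals, only the co allele has switched, so co is the middle locus and the order is h – co – l.
Crossovers in the co–l interval produce the single-crossover classes + + co and h l + (91 + 86 = 177) plus the double crossovers (34).
RF(co–l) = (177 + 34) / 1824 = 211/1824 = 0.1157 → 11.6 cM.

11.6 cM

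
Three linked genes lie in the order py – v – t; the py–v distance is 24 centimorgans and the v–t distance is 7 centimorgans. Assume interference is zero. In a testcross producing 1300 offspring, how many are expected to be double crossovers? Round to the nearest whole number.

Map distances give recombination frequencies of 0.240 and 0.070 for the two intervals.
With no interference, expected double-crossover frequency = 0.240 × 0.070 = 0.01680.
Expected number = 0.01680 × 1300 = 21.84 ≈ 22.

22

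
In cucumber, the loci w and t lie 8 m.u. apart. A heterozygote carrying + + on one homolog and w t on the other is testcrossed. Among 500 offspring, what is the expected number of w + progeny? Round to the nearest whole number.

20

A map distance of 8 m.u. corresponds to a recombination frequency of 0.080.
The F1 is + + / w t, so w + is a recombinant gamete class with expected frequency r/2 = 0.080/2 = 0.0400.
Expected number = 0.0400 × 500 = 20.00 ≈ 20.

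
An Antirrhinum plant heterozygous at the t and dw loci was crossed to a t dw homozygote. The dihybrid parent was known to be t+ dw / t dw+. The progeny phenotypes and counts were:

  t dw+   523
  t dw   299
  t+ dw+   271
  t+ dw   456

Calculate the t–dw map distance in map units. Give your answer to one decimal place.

36.8 map units

The recombinant classes are t+ dw+ and t dw: 271 + 299 = 570.
Recombination frequency = 570/1549 = 0.3680 ≈ 36.8%, i.e. 36.8 map units.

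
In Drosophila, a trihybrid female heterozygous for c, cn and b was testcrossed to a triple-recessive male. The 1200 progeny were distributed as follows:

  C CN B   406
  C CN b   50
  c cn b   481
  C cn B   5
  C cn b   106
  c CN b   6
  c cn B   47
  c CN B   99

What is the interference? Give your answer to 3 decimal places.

0.434

The two most frequent reciprocal classes, c cn b and C CN B, are the parental types, so the F1 was c cn b / C CN B.
The two rarest classes, c CN b and C cn B, are the double crossovers. Comparing them with the parentals, only the cn allele has switched, so cn is the middle locus and the order is c – cn – b.
c–cn: (205 + 11)/1200 = 0.1800; cn–b: (97 + 11)/1200 = 0.0900.
Expected DCO frequency = 0.1800 × 0.0900 ≈ 0.01620; observed = 11/1200 ≈ 0.00917.
Coefficient of coincidence = 0.00917/0.01620 ≈ 0.566; interference = 1 − 0.566 = 0.434.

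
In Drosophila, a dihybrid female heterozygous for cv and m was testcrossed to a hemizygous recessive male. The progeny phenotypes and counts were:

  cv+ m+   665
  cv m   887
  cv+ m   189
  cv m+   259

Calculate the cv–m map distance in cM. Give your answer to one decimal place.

22.4 cM

The two most frequent classes, cv+ m+ (665) and cv m (887), are the parental types, so the F1 was cv+ m+ / cv m.
The recombinant classes are cv+ m and cv m+: 189 + 259 = 448.
Recombination frequency = 448/2000 = 0.2240 ≈ 22.4%, i.e. 22.4 cM.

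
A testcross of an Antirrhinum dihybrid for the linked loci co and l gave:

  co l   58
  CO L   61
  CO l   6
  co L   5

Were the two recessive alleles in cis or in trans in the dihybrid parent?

The two most frequent classes are CO L (61) and co l (58); these are the parental (non-recombinant) types.
So the F1 carried CO L on one chromosome and co l on the other — the recessive alleles are on the same chromosome (cis / coupling).

cis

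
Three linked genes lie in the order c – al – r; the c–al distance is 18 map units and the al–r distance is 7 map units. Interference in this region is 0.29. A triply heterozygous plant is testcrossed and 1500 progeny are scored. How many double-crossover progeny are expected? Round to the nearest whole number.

13

Map distances give recombination frequencies of 0.180 and 0.070 for the two intervals.
With interference 0.29 (so coincidence = 0.71), expected double-crossover frequency = 0.180 × 0.070 × 0.71 = 0.00895.
Expected number = 0.00895 × 1500 = 13.42 ≈ 13.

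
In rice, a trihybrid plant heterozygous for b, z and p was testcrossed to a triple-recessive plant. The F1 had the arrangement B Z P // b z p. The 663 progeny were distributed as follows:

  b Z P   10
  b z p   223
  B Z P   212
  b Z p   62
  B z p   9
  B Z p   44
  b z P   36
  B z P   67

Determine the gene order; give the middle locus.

The two rarest classes, b Z P and B z p, are the double crossovers. Comparing them with the parentals, only the b allele has switched, so b is the middle locus and the order is p – b – z.

b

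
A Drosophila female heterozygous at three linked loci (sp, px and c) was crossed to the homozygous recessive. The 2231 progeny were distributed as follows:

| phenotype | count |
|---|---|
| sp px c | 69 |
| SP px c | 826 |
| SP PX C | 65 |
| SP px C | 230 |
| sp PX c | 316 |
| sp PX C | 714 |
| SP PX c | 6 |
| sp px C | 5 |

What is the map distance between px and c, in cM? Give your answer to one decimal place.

25.0 cM

The two most frequent reciprocal classes, sp PX C and SP px c, are the parental types, so the F1 was sp PX C / SP px c.
The two rarest classes, sp px C and SP PX c, are the double crossovers. Comparing them with the parentals, only the px allele has switched, so px is the middle locus and the order is c – px – sp.
Crossovers in the c–px interval produce the single-crossover classes sp PX c and SP px C (316 + 230 = 546) plus the double crossovers (11).
RF(c–px) = (546 + 11) / 2231 = 557/2231 = 0.2497 → 25.0 cM.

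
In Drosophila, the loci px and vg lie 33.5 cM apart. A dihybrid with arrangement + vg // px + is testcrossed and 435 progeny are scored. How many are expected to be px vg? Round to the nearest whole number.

73

A map distance of 33.5 cM corresponds to a recombination frequency of 0.335.
The F1 is + vg / px +, so px vg is a recombinant gamete class with expected frequency r/2 = 0.335/2 = 0.1675.
Expected number = 0.1675 × 435 = 72.86 ≈ 73.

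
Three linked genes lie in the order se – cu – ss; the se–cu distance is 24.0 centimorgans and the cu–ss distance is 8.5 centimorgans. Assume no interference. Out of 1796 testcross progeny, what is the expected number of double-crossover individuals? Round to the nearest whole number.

Map distances give recombination frequencies of 0.240 and 0.085 for the two intervals.
With no interference, expected double-crossover frequency = 0.240 × 0.085 = 0.02040.
Expected number = 0.02040 × 1796 = 36.64 ≈ 37.

37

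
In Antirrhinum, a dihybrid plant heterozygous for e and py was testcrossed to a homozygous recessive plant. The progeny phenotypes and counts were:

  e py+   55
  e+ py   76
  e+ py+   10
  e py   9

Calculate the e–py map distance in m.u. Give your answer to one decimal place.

12.7 m.u.

The two most frequent classes, e+ py (76) and e py+ (55), are the parental types, so the F1 was e+ py / e py+.
The recombinant classes are e+ py+ and e py: 10 + 9 = 19.
Recombination frequency = 19/150 = 0.1267 ≈ 12.7%, i.e. 12.7 m.u.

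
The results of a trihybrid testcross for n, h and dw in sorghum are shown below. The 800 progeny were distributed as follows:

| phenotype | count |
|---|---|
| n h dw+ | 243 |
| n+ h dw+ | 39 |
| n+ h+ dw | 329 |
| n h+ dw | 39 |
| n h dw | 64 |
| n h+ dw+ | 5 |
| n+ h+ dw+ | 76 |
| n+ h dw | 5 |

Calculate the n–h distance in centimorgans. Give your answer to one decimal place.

The two most frequent reciprocal classes, n+ h+ dw and n h dw+, are the parental types, so the F1 was n+ h+ dw / n h dw+.
The two rarest classes, n+ h dw and n h+ dw+, are the double crossovers. Comparing them with the parentals, only the h allele has switched, so h is the middle locus and the order is dw – h – n.
Crossovers in the h–n interval produce the single-crossover classes n h+ dw and n+ h dw+ (39 + 39 = 78) plus the double crossovers (10).
RF(h–n) = (78 + 10) / 800 = 88/800 = 0.1100 → 11.0 centimorgans.

11.0 centimorgans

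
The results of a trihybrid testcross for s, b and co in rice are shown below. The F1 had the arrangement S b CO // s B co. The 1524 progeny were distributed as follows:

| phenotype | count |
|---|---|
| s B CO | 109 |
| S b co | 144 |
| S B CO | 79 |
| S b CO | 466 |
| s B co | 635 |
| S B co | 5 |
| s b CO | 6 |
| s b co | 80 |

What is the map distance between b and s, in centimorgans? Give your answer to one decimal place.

11.2 centimorgans

The two rarest classes, s b CO and S B co, are the double crossovers. Comparing them with the parentals, only the s allele has switched, so s is the middle locus and the order is co – s – b.
Crossovers in the s–b interval produce the single-crossover classes S B CO and s b co (79 + 80 = 159) plus the double crossovers (11).
RF(s–b) = (159 + 11) / 1524 = 170/1524 = 0.1115 → 11.2 centimorgans.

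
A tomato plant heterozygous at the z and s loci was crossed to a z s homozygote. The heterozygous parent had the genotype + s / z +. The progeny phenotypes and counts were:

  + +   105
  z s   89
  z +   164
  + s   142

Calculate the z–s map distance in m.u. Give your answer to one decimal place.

The recombinant classes are + + and z s: 105 + 89 = 194.
Recombination frequency = 194/500 = 0.3880 ≈ 38.8%, i.e. 38.8 m.u.

38.8 m.u.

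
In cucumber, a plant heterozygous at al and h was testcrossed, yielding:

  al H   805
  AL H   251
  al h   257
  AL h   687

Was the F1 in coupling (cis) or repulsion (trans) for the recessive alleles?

The two most frequent classes are AL h (687) and al H (805); these are the parental (non-recombinant) types.
So the F1 carried AL h on one chromosome and al H on the other — the recessive alleles are on opposite chromosomes (trans / repulsion).

trans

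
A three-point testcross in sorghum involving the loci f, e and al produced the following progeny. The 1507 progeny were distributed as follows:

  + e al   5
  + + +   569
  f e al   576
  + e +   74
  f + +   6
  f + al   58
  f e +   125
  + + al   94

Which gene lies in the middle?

f

The two most frequent reciprocal classes, + + + and f e al, are the parental types, so the F1 was + + + / f e al.
The two rarest classes, f + + and + e al, are the double crossovers. Comparing them with the parentals, only the f allele has switched, so f is the middle locus and the order is e – f – al.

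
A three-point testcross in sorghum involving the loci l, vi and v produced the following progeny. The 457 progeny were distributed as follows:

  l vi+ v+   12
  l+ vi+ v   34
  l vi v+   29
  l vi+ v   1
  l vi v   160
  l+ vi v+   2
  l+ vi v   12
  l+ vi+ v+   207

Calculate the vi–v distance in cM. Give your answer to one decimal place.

14.4 cM

The two most frequent reciprocal classes, l+ vi+ v+ and l vi v, are the parental types, so the F1 was l+ vi+ v+ / l vi v.
The two rarest classes, l+ vi v+ and l vi+ v, are the double crossovers. Comparing them with the parentals, only the vi allele has switched, so vi is the middle locus and the order is l – vi – v.
Crossovers in the vi–v interval produce the single-crossover classes l+ vi+ v and l vi v+ (34 + 29 = 63) plus the double crossovers (3).
RF(vi–v) = (63 + 3) / 457 = 66/457 = 0.1444 → 14.4 cM.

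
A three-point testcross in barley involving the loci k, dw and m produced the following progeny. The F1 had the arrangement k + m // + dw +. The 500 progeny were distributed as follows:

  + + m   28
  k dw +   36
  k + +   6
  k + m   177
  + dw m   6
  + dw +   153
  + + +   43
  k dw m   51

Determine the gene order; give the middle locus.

m

The two rarest classes, k + + and + dw m, are the double crossovers. Comparing them with the parentals, only the m allele has switched, so m is the middle locus and the order is k – m – dw.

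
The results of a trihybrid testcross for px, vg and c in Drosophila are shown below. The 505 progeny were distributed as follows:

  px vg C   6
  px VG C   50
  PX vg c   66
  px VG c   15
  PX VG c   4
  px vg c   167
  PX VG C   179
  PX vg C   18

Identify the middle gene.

The two most frequent reciprocal classes, PX VG C and px vg c, are the parental types, so the F1 was PX VG C / px vg c.
The two rarest classes, PX VG c and px vg C, are the double crossovers. Comparing them with the parentals, only the c allele has switched, so c is the middle locus and the order is px – c – vg.

c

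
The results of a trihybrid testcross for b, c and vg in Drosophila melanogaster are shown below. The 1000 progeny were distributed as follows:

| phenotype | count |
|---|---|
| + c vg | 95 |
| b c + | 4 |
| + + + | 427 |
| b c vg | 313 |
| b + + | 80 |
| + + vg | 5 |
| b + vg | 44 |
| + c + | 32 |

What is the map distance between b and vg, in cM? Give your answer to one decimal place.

The two most frequent reciprocal classes, b c vg and + + +, are the parental types, so the F1 was b c vg / + + +.
The two rarest classes, b c + and + + vg, are the double crossovers. Comparing them with the parentals, only the vg allele has switched, so vg is the middle locus and the order is b – vg – c.
Crossovers in the b–vg interval produce the single-crossover classes + c vg and b + + (95 + 80 = 175) plus the double crossovers (9).
RF(b–vg) = (175 + 9) / 1000 = 184/1000 = 0.1840 → 18.4 cM.

18.4 cM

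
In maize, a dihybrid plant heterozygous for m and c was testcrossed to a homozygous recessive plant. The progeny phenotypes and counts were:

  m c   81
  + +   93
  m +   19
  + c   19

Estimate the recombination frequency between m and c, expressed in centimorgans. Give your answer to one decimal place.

The two most frequent classes, + + (93) and m c (81), are the parental types, so the F1 was + + / m c.
The recombinant classes are + c and m +: 19 + 19 = 38.
Recombination frequency = 38/212 = 0.1792 ≈ 17.9%, i.e. 17.9 centimorgans.

17.9 centimorgans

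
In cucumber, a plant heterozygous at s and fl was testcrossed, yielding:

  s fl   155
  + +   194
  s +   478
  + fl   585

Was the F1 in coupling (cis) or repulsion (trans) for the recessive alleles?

The two most frequent classes are + fl (585) and s + (478); these are the parental (non-recombinant) types.
So the F1 carried + fl on one chromosome and s + on the other — the recessive alleles are on opposite chromosomes (trans / repulsion).

trans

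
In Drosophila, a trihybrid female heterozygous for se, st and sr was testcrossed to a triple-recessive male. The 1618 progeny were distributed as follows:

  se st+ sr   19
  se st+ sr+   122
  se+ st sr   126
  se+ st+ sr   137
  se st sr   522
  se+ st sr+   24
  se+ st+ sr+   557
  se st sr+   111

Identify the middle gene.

The two most frequent reciprocal classes, se+ st+ sr+ and se st sr, are the parental types, so the F1 was se+ st+ sr+ / se st sr.
The two rarest classes, se+ st sr+ and se st+ sr, are the double crossovers. Comparing them with the parentals, only the st allele has switched, so st is the middle locus and the order is se – st – sr.

st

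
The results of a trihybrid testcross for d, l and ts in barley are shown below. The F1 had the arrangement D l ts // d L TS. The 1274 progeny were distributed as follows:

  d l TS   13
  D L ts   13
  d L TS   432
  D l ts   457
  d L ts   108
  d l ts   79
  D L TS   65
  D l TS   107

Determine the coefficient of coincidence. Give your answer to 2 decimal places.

The two rarest classes, D L ts and d l TS, are the double crossovers. Comparing them with the parentals, only the l allele has switched, so l is the middle locus and the order is ts – l – d.
ts–l: (215 + 26)/1274 = 0.1892; l–d: (144 + 26)/1274 = 0.1334.
Expected DCO frequency = 0.1892 × 0.1334 ≈ 0.02524; observed = 26/1274 ≈ 0.02041.
Coefficient of coincidence = 0.02041/0.02524 ≈ 0.81.

0.81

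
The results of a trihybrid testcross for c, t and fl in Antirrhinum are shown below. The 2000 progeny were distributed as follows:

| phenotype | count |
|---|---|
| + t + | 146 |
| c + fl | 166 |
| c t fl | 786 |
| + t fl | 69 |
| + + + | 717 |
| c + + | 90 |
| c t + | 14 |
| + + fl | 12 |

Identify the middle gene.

The two most frequent reciprocal classes, + + + and c t fl, are the parental types, so the F1 was + + + / c t fl.
The two rarest classes, + + fl and c t +, are the double crossovers. Comparing them with the parentals, only the fl allele has switched, so fl is the middle locus and the order is c – fl – t.

fl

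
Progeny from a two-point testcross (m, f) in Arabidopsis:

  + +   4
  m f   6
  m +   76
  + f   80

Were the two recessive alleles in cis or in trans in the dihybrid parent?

The two most frequent classes are + f (80) and m + (76); these are the parental (non-recombinant) types.
So the F1 carried + f on one chromosome and m + on the other — the recessive alleles are on opposite chromosomes (trans / repulsion).

trans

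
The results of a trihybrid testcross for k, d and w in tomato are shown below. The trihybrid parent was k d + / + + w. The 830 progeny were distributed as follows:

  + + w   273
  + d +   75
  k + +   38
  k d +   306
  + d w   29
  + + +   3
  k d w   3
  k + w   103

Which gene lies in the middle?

The two rarest classes, k d w and + + +, are the double crossovers. Comparing them with the parentals, only the w allele has switched, so w is the middle locus and the order is d – w – k.

w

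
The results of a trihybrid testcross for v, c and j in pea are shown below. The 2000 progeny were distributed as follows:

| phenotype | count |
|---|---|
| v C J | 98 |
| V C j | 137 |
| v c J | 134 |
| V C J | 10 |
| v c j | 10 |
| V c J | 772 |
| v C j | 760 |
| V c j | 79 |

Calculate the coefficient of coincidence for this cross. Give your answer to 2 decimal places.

0.70

The two most frequent reciprocal classes, V c J and v C j, are the parental types, so the F1 was V c J / v C j.
The two rarest classes, V C J and v c j, are the double crossovers. Comparing them with the parentals, only the c allele has switched, so c is the middle locus and the order is v – c – j.
v–c: (271 + 20)/2000 = 0.1455; c–j: (177 + 20)/2000 = 0.0985.
Expected DCO frequency = 0.1455 × 0.0985 ≈ 0.01433; observed = 20/2000 ≈ 0.01000.
Coefficient of coincidence = 0.01000/0.01433 ≈ 0.70.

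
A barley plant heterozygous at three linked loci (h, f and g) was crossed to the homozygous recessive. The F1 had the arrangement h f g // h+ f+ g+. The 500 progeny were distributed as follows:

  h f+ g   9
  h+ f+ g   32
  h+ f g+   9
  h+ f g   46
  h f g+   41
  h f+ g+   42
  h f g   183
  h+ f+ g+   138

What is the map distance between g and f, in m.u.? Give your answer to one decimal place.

The two rarest classes, h f+ g and h+ f g+, are the double crossovers. Comparing them with the parentals, only the f allele has switched, so f is the middle locus and the order is h – f – g.
Crossovers in the f–g interval produce the single-crossover classes h f g+ and h+ f+ g (41 + 32 = 73) plus the double crossovers (18).
RF(f–g) = (73 + 18) / 500 = 91/500 = 0.1820 → 18.2 m.u.

18.2 m.u.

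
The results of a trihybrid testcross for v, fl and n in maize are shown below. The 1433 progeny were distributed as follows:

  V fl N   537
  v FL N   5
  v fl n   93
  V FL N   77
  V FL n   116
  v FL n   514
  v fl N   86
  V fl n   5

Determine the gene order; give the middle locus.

The two most frequent reciprocal classes, v FL n and V fl N, are the parental types, so the F1 was v FL n / V fl N.
The two rarest classes, v FL N and V fl n, are the double crossovers. Comparing them with the parentals, only the n allele has switched, so n is the middle locus and the order is fl – n – v.

n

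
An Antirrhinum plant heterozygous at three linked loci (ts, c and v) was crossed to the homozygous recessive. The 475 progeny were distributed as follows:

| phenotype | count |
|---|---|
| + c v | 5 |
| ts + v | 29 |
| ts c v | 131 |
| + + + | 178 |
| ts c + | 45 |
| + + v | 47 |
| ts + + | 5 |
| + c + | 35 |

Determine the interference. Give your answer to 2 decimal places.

0.37

The two most frequent reciprocal classes, ts c v and + + +, are the parental types, so the F1 was ts c v / + + +.
The two rarest classes, + c v and ts + +, are the double crossovers. Comparing them with the parentals, only the ts allele has switched, so ts is the middle locus and the order is c – ts – v.
c–ts: (64 + 10)/475 = 0.1558; ts–v: (92 + 10)/475 = 0.2147.
Expected DCO frequency = 0.1558 × 0.2147 ≈ 0.03345; observed = 10/475 ≈ 0.02105.
Coefficient of coincidence = 0.02105/0.03345 ≈ 0.63; interference = 1 − 0.63 = 0.37.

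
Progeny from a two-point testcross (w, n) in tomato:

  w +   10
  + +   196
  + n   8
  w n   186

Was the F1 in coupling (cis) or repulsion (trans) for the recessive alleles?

cis

The two most frequent classes are + + (196) and w n (186); these are the parental (non-recombinant) types.
So the F1 carried + + on one chromosome and w n on the other — the recessive alleles are on the same chromosome (cis / coupling).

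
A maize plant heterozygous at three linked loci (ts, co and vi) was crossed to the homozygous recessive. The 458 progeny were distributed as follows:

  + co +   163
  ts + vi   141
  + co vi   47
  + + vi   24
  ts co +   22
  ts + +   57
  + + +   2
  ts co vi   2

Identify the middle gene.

The two most frequent reciprocal classes, + co + and ts + vi, are the parental types, so the F1 was + co + / ts + vi.
The two rarest classes, + + + and ts co vi, are the double crossovers. Comparing them with the parentals, only the co allele has switched, so co is the middle locus and the order is vi – co – ts.

co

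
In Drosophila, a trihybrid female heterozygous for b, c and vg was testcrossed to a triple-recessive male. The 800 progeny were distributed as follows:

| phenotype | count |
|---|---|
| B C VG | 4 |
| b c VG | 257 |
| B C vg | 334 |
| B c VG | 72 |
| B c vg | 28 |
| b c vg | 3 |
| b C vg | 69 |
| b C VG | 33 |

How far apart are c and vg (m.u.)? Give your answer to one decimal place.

8.5 m.u.

The two most frequent reciprocal classes, B C vg and b c VG, are the parental types, so the F1 was B C vg / b c VG.
The two rarest classes, B C VG and b c vg, are the double crossovers. Comparing them with the parentals, only the vg allele has switched, so vg is the middle locus and the order is b – vg – c.
Crossovers in the vg–c interval produce the single-crossover classes B c vg and b C VG (28 + 33 = 61) plus the double crossovers (7).
RF(vg–c) = (61 + 7) / 800 = 68/800 = 0.0850 → 8.5 m.u.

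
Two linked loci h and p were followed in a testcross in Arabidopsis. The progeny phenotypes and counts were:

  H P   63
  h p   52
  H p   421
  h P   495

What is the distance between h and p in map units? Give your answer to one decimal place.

11.2 map units

The two most frequent classes, H p (421) and h P (495), are the parental types, so the F1 was H p / h P.
The recombinant classes are H P and h p: 63 + 52 = 115.
Recombination frequency = 115/1031 = 0.1115 ≈ 11.2%, i.e. 11.2 map units.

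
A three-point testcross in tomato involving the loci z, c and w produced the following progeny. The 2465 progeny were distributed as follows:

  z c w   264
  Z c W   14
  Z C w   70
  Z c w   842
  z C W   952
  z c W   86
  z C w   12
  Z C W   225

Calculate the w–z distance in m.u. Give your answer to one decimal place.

The two most frequent reciprocal classes, Z c w and z C W, are the parental types, so the F1 was Z c w / z C W.
The two rarest classes, Z c W and z C w, are the double crossovers. Comparing them with the parentals, only the w allele has switched, so w is the middle locus and the order is c – w – z.
Crossovers in the w–z interval produce the single-crossover classes z c w and Z C W (264 + 225 = 489) plus the double crossovers (26).
RF(w–z) = (489 + 26) / 2465 = 515/2465 = 0.2089 → 20.9 m.u.

20.9 m.u.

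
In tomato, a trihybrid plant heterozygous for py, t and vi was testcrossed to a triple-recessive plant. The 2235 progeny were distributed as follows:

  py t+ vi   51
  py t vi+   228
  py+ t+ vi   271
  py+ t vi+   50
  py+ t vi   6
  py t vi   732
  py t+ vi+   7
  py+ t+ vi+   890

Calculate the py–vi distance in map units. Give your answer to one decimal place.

The two most frequent reciprocal classes, py+ t+ vi+ and py t vi, are the parental types, so the F1 was py+ t+ vi+ / py t vi.
The two rarest classes, py t+ vi+ and py+ t vi, are the double crossovers. Comparing them with the parentals, only the py allele has switched, so py is the middle locus and the order is t – py – vi.
Crossovers in the py–vi interval produce the single-crossover classes py+ t+ vi and py t vi+ (271 + 228 = 499) plus the double crossovers (13).
RF(py–vi) = (499 + 13) / 2235 = 512/2235 = 0.2291 → 22.9 map units.

22.9 map units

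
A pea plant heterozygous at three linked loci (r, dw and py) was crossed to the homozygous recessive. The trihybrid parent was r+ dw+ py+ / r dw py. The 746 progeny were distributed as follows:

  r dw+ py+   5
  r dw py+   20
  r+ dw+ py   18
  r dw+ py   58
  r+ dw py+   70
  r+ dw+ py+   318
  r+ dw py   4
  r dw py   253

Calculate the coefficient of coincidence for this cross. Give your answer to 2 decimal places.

The two rarest classes, r dw+ py+ and r+ dw py, are the double crossovers. Comparing them with the parentals, only the r allele has switched, so r is the middle locus and the order is py – r – dw.
py–r: (38 + 9)/746 = 0.0630; r–dw: (128 + 9)/746 = 0.1836.
Expected DCO frequency = 0.0630 × 0.1836 ≈ 0.01157; observed = 9/746 ≈ 0.01206.
Coefficient of coincidence = 0.01206/0.01157 ≈ 1.04.

1.04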